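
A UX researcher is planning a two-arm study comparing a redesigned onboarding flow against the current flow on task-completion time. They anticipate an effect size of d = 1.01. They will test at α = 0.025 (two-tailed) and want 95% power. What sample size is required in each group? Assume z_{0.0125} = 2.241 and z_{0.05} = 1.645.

n = 30 per group

For two independent groups with equal n: n = 2·((z_{α/2} + z_β) / d)².
z_{α/2} + z_β = 2.241 + 1.645 = 3.886.
n = 2 × (3.886 / 1.01)² = 2 × 3.848² = 2 × 14.80 = 29.6.
Round up to the next whole participant.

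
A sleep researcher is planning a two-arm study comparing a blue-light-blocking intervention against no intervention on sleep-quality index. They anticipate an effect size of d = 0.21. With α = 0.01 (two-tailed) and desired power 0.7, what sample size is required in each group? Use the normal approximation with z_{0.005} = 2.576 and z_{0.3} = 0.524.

n = 436 per group

For two independent groups with equal n: n = 2·((z_{α/2} + z_β) / d)².
z_{α/2} + z_β = 2.576 + 0.524 = 3.100.
n = 2 × (3.100 / 0.21)² = 2 × 14.762² = 2 × 217.91 = 435.8.
Round up to the next whole participant.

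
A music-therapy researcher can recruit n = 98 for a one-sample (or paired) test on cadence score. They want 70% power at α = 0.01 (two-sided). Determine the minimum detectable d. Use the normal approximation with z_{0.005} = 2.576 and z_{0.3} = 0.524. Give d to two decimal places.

d_min ≈ 0.31

For a single sample (or paired design) of n = 98: d_min = (z_{α/2} + z_β)/√n.
z-sum = 2.576 + 0.524 = 3.100.
d_min = 3.100 / √98 = 3.100 / 9.899 = 0.313.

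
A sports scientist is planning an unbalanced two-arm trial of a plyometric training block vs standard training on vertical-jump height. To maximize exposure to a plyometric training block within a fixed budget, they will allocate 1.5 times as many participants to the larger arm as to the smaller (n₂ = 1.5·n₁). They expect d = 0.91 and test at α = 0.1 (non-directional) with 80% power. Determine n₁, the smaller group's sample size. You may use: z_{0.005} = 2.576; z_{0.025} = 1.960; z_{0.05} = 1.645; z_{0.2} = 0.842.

n₁ = 13

With allocation ratio k = n₂/n₁ = 1.5, Var(x̄₁−x̄₂) = σ²(1/n₁ + 1/(k·n₁)) = σ²·(k+1)/(k·n₁).
So n₁ = (1 + 1/k)·((z_{α/2} + z_β)/d)² = 1.667 × (2.487/0.91)².
n₁ = 1.667 × 7.47 = 12.4.
Round up: n₁ = 13, giving n₂ = ⌈1.5 × 13⌉ = ⌈19.5⌉ = 20.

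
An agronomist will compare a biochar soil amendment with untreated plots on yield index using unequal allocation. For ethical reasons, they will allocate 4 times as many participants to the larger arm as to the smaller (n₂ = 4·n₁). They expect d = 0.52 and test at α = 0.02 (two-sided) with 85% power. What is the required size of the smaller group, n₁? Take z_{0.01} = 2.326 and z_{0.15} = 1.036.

With allocation ratio k = n₂/n₁ = 4, Var(x̄₁−x̄₂) = σ²(1/n₁ + 1/(k·n₁)) = σ²·(k+1)/(k·n₁).
So n₁ = (1 + 1/k)·((z_{α/2} + z_β)/d)² = 1.250 × (3.362/0.52)².
n₁ = 1.250 × 41.80 = 52.3.
Round up: n₁ = 53, giving n₂ = 4 × 53 = 212.

n₁ = 53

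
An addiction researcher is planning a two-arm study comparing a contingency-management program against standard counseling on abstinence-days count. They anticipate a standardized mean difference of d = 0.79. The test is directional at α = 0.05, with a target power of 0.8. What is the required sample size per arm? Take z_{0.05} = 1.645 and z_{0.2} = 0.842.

For two independent groups with equal n: n = 2·((z_{α} + z_β) / d)².
z_{α} + z_β = 1.645 + 0.842 = 2.487.
n = 2 × (2.487 / 0.79)² = 2 × 3.148² = 2 × 9.91 = 19.8.
Round up to the next whole participant.

n = 20 per group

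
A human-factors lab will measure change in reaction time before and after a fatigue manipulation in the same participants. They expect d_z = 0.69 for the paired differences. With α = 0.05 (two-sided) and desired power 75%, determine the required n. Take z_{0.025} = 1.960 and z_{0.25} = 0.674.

n = 15 pairs

For a paired (one-sample on differences) test: n = ((z_{α/2} + z_β) / d)².
z_{α/2} + z_β = 1.960 + 0.674 = 2.634.
n = (2.634 / 0.69)² = 3.817² = 14.57.
Round up.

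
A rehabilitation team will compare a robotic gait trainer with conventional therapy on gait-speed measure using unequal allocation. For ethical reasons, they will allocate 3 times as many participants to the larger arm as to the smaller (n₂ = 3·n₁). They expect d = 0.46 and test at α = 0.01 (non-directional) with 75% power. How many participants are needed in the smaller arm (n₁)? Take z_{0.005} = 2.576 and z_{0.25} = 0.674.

With allocation ratio k = n₂/n₁ = 3, Var(x̄₁−x̄₂) = σ²(1/n₁ + 1/(k·n₁)) = σ²·(k+1)/(k·n₁).
So n₁ = (1 + 1/k)·((z_{α/2} + z_β)/d)² = 1.333 × (3.250/0.46)².
n₁ = 1.333 × 49.92 = 66.6.
Round up: n₁ = 67, giving n₂ = 3 × 67 = 201.

n₁ = 67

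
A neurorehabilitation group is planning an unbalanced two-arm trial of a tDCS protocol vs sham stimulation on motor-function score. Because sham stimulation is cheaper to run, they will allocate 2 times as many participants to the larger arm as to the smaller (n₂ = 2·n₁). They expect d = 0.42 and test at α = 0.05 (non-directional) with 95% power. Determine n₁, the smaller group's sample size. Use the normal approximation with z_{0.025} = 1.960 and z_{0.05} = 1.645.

With allocation ratio k = n₂/n₁ = 2, Var(x̄₁−x̄₂) = σ²(1/n₁ + 1/(k·n₁)) = σ²·(k+1)/(k·n₁).
So n₁ = (1 + 1/k)·((z_{α/2} + z_β)/d)² = 1.500 × (3.605/0.42)².
n₁ = 1.500 × 73.67 = 110.5.
Round up: n₁ = 111, giving n₂ = 2 × 111 = 222.

n₁ = 111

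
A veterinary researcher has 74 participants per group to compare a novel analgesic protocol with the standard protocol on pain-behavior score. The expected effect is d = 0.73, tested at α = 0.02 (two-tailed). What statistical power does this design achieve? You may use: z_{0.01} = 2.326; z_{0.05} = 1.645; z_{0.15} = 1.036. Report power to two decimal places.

For two equal groups, power = Φ(d·√(n/2) − z_{α/2}).
d·√(n/2) = 0.73 × √(74/2) = 0.73 × 6.083 = 4.440.
z_β = 4.440 − 2.326 = 2.114.
Power = Φ(2.114) = 0.983.

power ≈ 0.98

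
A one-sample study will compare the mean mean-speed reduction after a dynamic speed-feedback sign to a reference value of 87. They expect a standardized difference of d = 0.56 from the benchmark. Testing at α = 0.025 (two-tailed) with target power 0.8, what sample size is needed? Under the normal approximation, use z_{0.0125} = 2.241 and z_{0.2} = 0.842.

n = 31

For a one-sample test: n = ((z_{α/2} + z_β) / d)².
z_{α/2} + z_β = 2.241 + 0.842 = 3.083.
n = (3.083 / 0.56)² = 5.505² = 30.31.
Round up.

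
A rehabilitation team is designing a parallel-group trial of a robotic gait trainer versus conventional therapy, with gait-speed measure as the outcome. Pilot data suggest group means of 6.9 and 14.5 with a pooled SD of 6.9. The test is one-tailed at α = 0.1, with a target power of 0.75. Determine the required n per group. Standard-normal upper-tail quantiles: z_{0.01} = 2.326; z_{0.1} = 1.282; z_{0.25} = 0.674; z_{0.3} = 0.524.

n = 7 per group

Cohen's d = |M₁ − M₂| / SD_pooled = |6.9 − 14.5| / 6.9 = 7.6 / 6.9 = 1.101.
For two independent groups with equal n: n = 2·((z_{α} + z_β) / d)².
z_{α} + z_β = 1.282 + 0.674 = 1.956.
n = 2 × (1.956 / 1.101)² = 2 × 1.777² = 2 × 3.16 = 6.3.
Round up to the next whole participant.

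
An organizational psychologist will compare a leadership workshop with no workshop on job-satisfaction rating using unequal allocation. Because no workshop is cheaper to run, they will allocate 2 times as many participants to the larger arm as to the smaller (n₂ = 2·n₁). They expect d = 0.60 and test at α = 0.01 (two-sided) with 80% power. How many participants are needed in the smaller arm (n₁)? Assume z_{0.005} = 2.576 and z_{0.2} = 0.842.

n₁ = 49

With allocation ratio k = n₂/n₁ = 2, Var(x̄₁−x̄₂) = σ²(1/n₁ + 1/(k·n₁)) = σ²·(k+1)/(k·n₁).
So n₁ = (1 + 1/k)·((z_{α/2} + z_β)/d)² = 1.500 × (3.418/0.60)².
n₁ = 1.500 × 32.45 = 48.7.
Round up: n₁ = 49, giving n₂ = 2 × 49 = 98.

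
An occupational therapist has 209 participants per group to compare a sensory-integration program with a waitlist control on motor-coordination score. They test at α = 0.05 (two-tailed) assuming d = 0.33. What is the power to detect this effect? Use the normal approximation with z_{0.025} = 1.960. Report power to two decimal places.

For two equal groups, power = Φ(d·√(n/2) − z_{α/2}).
d·√(n/2) = 0.33 × √(209/2) = 0.33 × 10.223 = 3.373.
z_β = 3.373 − 1.960 = 1.413.
Power = Φ(1.413) = 0.921.

power ≈ 0.92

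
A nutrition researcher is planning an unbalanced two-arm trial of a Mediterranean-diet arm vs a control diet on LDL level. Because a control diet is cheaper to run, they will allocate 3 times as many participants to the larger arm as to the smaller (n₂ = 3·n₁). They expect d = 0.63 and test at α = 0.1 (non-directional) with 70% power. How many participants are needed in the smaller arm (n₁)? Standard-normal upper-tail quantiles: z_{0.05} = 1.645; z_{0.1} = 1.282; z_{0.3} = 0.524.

With allocation ratio k = n₂/n₁ = 3, Var(x̄₁−x̄₂) = σ²(1/n₁ + 1/(k·n₁)) = σ²·(k+1)/(k·n₁).
So n₁ = (1 + 1/k)·((z_{α/2} + z_β)/d)² = 1.333 × (2.169/0.63)².
n₁ = 1.333 × 11.85 = 15.8.
Round up: n₁ = 16, giving n₂ = 3 × 16 = 48.

n₁ = 16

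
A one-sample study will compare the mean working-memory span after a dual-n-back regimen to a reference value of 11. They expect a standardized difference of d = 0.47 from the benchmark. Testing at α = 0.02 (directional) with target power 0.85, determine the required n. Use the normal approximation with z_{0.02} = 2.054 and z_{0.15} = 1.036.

n = 44

For a one-sample test: n = ((z_{α} + z_β) / d)².
z_{α} + z_β = 2.054 + 1.036 = 3.090.
n = (3.090 / 0.47)² = 6.574² = 43.22.
Round up.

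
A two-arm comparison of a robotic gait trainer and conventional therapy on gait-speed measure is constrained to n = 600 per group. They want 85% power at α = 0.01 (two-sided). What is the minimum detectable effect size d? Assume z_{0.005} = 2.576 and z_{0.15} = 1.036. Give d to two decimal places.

d_min ≈ 0.21

For two independent groups of n = 600 each: d_min = (z_{α/2} + z_β)·√(2/n).
z-sum = 2.576 + 1.036 = 3.612.
d_min = 3.612 × √(2/600) = 3.612 × 0.0577 = 0.209.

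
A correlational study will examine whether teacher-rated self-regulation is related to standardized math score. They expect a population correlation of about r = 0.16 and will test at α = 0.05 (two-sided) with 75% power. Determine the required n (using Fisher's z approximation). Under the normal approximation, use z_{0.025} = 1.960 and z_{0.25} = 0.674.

Fisher's z: C = ½·ln((1+r)/(1−r)) = ½·ln(1.3810) = 0.1614.
n = ((z_{α/2} + z_β)/C)² + 3.
(1.960 + 0.674) / 0.1614 = 2.634 / 0.1614 = 16.320.
n = 16.320² + 3 = 266.33 + 3 = 269.3.
Round up.

n = 270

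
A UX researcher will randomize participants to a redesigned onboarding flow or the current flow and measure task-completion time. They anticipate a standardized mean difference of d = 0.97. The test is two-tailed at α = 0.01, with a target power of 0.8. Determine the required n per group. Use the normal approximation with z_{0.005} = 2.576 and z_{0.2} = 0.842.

n = 25 per group

For two independent groups with equal n: n = 2·((z_{α/2} + z_β) / d)².
z_{α/2} + z_β = 2.576 + 0.842 = 3.418.
n = 2 × (3.418 / 0.97)² = 2 × 3.524² = 2 × 12.42 = 24.8.
Round up to the next whole participant.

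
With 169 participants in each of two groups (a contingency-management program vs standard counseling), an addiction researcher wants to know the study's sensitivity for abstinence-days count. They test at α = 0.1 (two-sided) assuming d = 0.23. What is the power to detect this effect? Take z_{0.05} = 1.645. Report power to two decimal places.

power ≈ 0.68

For two equal groups, power = Φ(d·√(n/2) − z_{α/2}).
d·√(n/2) = 0.23 × √(169/2) = 0.23 × 9.192 = 2.114.
z_β = 2.114 − 1.645 = 0.469.
Power = Φ(0.469) = 0.681.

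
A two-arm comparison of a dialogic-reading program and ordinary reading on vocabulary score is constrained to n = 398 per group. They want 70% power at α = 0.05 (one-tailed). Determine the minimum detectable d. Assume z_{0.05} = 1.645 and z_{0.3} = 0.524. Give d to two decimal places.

For two independent groups of n = 398 each: d_min = (z_{α} + z_β)·√(2/n).
z-sum = 1.645 + 0.524 = 2.169.
d_min = 2.169 × √(2/398) = 2.169 × 0.0709 = 0.154.

d_min ≈ 0.15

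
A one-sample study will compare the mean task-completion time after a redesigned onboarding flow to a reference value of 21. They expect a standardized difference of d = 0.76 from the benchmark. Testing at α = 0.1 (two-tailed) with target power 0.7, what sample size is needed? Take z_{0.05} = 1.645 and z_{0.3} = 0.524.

n = 9

For a one-sample test: n = ((z_{α/2} + z_β) / d)².
z_{α/2} + z_β = 1.645 + 0.524 = 2.169.
n = (2.169 / 0.76)² = 2.854² = 8.15.
Round up.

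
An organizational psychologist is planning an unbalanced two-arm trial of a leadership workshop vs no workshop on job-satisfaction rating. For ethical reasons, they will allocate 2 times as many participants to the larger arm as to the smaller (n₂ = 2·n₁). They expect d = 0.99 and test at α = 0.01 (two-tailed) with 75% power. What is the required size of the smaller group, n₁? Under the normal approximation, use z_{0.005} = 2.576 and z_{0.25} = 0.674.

n₁ = 17

With allocation ratio k = n₂/n₁ = 2, Var(x̄₁−x̄₂) = σ²(1/n₁ + 1/(k·n₁)) = σ²·(k+1)/(k·n₁).
So n₁ = (1 + 1/k)·((z_{α/2} + z_β)/d)² = 1.500 × (3.250/0.99)².
n₁ = 1.500 × 10.78 = 16.2.
Round up: n₁ = 17, giving n₂ = 2 × 17 = 34.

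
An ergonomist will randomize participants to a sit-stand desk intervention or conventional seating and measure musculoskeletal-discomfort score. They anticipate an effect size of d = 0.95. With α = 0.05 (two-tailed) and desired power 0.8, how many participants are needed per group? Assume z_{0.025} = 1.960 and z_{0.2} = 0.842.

For two independent groups with equal n: n = 2·((z_{α/2} + z_β) / d)².
z_{α/2} + z_β = 1.960 + 0.842 = 2.802.
n = 2 × (2.802 / 0.95)² = 2 × 2.949² = 2 × 8.70 = 17.4.
Round up to the next whole participant.

n = 18 per group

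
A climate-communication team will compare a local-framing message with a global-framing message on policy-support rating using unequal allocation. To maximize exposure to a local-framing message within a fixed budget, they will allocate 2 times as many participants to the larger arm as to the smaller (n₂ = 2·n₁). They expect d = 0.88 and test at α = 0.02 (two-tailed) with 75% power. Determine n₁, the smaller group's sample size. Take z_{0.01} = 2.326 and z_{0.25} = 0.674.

With allocation ratio k = n₂/n₁ = 2, Var(x̄₁−x̄₂) = σ²(1/n₁ + 1/(k·n₁)) = σ²·(k+1)/(k·n₁).
So n₁ = (1 + 1/k)·((z_{α/2} + z_β)/d)² = 1.500 × (3.000/0.88)².
n₁ = 1.500 × 11.62 = 17.4.
Round up: n₁ = 18, giving n₂ = 2 × 18 = 36.

n₁ = 18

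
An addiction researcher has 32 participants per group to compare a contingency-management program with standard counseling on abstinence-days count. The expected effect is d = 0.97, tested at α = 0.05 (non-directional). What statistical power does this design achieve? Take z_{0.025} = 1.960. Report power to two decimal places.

power ≈ 0.97

For two equal groups, power = Φ(d·√(n/2) − z_{α/2}).
d·√(n/2) = 0.97 × √(32/2) = 0.97 × 4.000 = 3.880.
z_β = 3.880 − 1.960 = 1.920.
Power = Φ(1.920) = 0.973.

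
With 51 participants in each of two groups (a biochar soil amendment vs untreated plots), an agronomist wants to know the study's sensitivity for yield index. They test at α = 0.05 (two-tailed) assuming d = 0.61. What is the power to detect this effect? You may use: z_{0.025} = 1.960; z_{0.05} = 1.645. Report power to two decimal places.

power ≈ 0.87

For two equal groups, power = Φ(d·√(n/2) − z_{α/2}).
d·√(n/2) = 0.61 × √(51/2) = 0.61 × 5.050 = 3.080.
z_β = 3.080 − 1.960 = 1.120.
Power = Φ(1.120) = 0.869.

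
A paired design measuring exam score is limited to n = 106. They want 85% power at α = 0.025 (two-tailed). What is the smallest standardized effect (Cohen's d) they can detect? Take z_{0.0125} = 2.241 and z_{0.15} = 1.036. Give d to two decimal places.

d_min ≈ 0.32

For a single sample (or paired design) of n = 106: d_min = (z_{α/2} + z_β)/√n.
z-sum = 2.241 + 1.036 = 3.277.
d_min = 3.277 / √106 = 3.277 / 10.296 = 0.318.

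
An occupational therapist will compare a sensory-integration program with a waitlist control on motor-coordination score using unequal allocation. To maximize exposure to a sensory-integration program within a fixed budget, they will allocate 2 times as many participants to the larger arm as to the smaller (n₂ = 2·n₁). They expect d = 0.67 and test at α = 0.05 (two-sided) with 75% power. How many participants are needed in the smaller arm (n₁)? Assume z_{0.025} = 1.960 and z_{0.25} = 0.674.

n₁ = 24

With allocation ratio k = n₂/n₁ = 2, Var(x̄₁−x̄₂) = σ²(1/n₁ + 1/(k·n₁)) = σ²·(k+1)/(k·n₁).
So n₁ = (1 + 1/k)·((z_{α/2} + z_β)/d)² = 1.500 × (2.634/0.67)².
n₁ = 1.500 × 15.46 = 23.2.
Round up: n₁ = 24, giving n₂ = 2 × 24 = 48.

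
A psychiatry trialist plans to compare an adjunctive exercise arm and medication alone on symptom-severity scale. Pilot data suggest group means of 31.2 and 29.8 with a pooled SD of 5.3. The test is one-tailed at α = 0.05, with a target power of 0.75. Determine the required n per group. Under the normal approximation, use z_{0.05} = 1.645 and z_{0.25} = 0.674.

n = 155 per group

Cohen's d = |M₁ − M₂| / SD_pooled = |31.2 − 29.8| / 5.3 = 1.4 / 5.3 = 0.264.
For two independent groups with equal n: n = 2·((z_{α} + z_β) / d)².
z_{α} + z_β = 1.645 + 0.674 = 2.319.
n = 2 × (2.319 / 0.264)² = 2 × 8.784² = 2 × 77.16 = 154.3.
Round up to the next whole participant.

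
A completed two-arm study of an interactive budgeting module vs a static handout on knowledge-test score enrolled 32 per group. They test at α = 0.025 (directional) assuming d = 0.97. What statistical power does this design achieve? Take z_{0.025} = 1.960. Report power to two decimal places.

power ≈ 0.97

For two equal groups, power = Φ(d·√(n/2) − z_{α}).
d·√(n/2) = 0.97 × √(32/2) = 0.97 × 4.000 = 3.880.
z_β = 3.880 − 1.960 = 1.920.
Power = Φ(1.920) = 0.973.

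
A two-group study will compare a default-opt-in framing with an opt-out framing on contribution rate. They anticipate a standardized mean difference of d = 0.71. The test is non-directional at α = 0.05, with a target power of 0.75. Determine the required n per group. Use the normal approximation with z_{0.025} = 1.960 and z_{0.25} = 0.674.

n = 28 per group

For two independent groups with equal n: n = 2·((z_{α/2} + z_β) / d)².
z_{α/2} + z_β = 1.960 + 0.674 = 2.634.
n = 2 × (2.634 / 0.71)² = 2 × 3.710² = 2 × 13.76 = 27.5.
Round up to the next whole participant.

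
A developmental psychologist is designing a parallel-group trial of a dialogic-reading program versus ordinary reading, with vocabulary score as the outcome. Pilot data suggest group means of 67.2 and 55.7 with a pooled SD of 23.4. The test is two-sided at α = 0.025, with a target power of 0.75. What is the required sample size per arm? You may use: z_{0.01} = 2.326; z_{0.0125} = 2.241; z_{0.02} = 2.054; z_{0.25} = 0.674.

Cohen's d = |M₁ − M₂| / SD_pooled = |67.2 − 55.7| / 23.4 = 11.5 / 23.4 = 0.491.
For two independent groups with equal n: n = 2·((z_{α/2} + z_β) / d)².
z_{α/2} + z_β = 2.241 + 0.674 = 2.915.
n = 2 × (2.915 / 0.491)² = 2 × 5.937² = 2 × 35.25 = 70.5.
Round up to the next whole participant.

n = 71 per group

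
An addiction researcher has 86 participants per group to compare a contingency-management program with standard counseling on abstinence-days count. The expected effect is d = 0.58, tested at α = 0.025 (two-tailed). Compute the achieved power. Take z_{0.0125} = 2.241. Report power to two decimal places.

power ≈ 0.94

For two equal groups, power = Φ(d·√(n/2) − z_{α/2}).
d·√(n/2) = 0.58 × √(86/2) = 0.58 × 6.557 = 3.803.
z_β = 3.803 − 2.241 = 1.562.
Power = Φ(1.562) = 0.941.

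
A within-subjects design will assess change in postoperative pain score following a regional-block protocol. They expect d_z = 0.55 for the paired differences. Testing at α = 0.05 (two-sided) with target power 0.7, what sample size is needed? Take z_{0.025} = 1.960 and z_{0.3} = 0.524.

n = 21 pairs

For a paired (one-sample on differences) test: n = ((z_{α/2} + z_β) / d)².
z_{α/2} + z_β = 1.960 + 0.524 = 2.484.
n = (2.484 / 0.55)² = 4.516² = 20.40.
Round up.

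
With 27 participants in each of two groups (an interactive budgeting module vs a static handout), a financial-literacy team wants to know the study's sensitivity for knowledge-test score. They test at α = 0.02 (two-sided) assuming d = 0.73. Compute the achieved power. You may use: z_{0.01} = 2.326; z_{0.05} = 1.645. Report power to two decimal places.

power ≈ 0.64

For two equal groups, power = Φ(d·√(n/2) − z_{α/2}).
d·√(n/2) = 0.73 × √(27/2) = 0.73 × 3.674 = 2.682.
z_β = 2.682 − 2.326 = 0.356.
Power = Φ(0.356) = 0.639.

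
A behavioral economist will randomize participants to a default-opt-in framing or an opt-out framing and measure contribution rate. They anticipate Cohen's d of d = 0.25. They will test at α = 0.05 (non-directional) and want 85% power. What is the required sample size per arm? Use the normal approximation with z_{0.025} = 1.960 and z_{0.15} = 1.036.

For two independent groups with equal n: n = 2·((z_{α/2} + z_β) / d)².
z_{α/2} + z_β = 1.960 + 1.036 = 2.996.
n = 2 × (2.996 / 0.25)² = 2 × 11.984² = 2 × 143.62 = 287.2.
Round up to the next whole participant.

n = 288 per group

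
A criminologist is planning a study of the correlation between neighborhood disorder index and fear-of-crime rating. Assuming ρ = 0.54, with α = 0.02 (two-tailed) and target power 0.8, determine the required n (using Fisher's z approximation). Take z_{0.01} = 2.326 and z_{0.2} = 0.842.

Fisher's z: C = ½·ln((1+r)/(1−r)) = ½·ln(3.3478) = 0.6042.
n = ((z_{α/2} + z_β)/C)² + 3.
(2.326 + 0.842) / 0.6042 = 3.168 / 0.6042 = 5.243.
n = 5.243² + 3 = 27.49 + 3 = 30.5.
Round up.

n = 31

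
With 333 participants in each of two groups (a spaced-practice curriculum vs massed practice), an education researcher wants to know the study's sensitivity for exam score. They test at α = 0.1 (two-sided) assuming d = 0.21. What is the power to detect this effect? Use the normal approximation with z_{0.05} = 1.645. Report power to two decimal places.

For two equal groups, power = Φ(d·√(n/2) − z_{α/2}).
d·√(n/2) = 0.21 × √(333/2) = 0.21 × 12.903 = 2.710.
z_β = 2.710 − 1.645 = 1.065.
Power = Φ(1.065) = 0.857.

power ≈ 0.86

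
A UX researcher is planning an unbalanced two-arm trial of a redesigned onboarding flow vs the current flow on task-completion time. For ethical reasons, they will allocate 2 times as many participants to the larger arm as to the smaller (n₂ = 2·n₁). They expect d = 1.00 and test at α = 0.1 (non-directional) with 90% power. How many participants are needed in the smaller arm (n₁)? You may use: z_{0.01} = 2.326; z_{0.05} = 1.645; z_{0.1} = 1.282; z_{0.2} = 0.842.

With allocation ratio k = n₂/n₁ = 2, Var(x̄₁−x̄₂) = σ²(1/n₁ + 1/(k·n₁)) = σ²·(k+1)/(k·n₁).
So n₁ = (1 + 1/k)·((z_{α/2} + z_β)/d)² = 1.500 × (2.927/1.00)².
n₁ = 1.500 × 8.57 = 12.9.
Round up: n₁ = 13, giving n₂ = 2 × 13 = 26.

n₁ = 13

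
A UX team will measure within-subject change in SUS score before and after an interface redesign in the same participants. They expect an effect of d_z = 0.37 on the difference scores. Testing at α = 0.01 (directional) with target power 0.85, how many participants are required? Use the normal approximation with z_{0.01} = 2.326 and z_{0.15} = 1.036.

For a paired (one-sample on differences) test: n = ((z_{α} + z_β) / d)².
z_{α} + z_β = 2.326 + 1.036 = 3.362.
n = (3.362 / 0.37)² = 9.086² = 82.56.
Round up.

n = 83 pairs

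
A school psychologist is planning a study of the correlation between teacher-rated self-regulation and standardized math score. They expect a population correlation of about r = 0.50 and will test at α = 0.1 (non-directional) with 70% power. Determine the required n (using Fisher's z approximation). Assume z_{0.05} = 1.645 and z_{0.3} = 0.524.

n = 19

Fisher's z: C = ½·ln((1+r)/(1−r)) = ½·ln(3.0000) = 0.5493.
n = ((z_{α/2} + z_β)/C)² + 3.
(1.645 + 0.524) / 0.5493 = 2.169 / 0.5493 = 3.949.
n = 3.949² + 3 = 15.59 + 3 = 18.6.
Round up.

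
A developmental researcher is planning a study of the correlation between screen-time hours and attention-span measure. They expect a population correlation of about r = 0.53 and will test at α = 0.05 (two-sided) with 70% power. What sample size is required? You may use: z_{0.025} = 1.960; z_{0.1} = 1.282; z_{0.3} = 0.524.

Fisher's z: C = ½·ln((1+r)/(1−r)) = ½·ln(3.2553) = 0.5901.
n = ((z_{α/2} + z_β)/C)² + 3.
(1.960 + 0.524) / 0.5901 = 2.484 / 0.5901 = 4.209.
n = 4.209² + 3 = 17.72 + 3 = 20.7.
Round up.

n = 21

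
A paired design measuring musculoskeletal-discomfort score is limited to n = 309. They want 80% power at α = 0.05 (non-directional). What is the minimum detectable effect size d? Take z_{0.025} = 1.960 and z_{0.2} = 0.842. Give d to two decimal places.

d_min ≈ 0.16

For a single sample (or paired design) of n = 309: d_min = (z_{α/2} + z_β)/√n.
z-sum = 1.960 + 0.842 = 2.802.
d_min = 2.802 / √309 = 2.802 / 17.578 = 0.159.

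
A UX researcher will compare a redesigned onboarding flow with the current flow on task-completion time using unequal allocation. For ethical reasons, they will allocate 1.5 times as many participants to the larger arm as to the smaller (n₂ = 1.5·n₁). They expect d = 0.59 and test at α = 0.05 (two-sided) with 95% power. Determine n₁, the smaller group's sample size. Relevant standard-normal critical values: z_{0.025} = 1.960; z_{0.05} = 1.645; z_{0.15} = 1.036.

n₁ = 63

With allocation ratio k = n₂/n₁ = 1.5, Var(x̄₁−x̄₂) = σ²(1/n₁ + 1/(k·n₁)) = σ²·(k+1)/(k·n₁).
So n₁ = (1 + 1/k)·((z_{α/2} + z_β)/d)² = 1.667 × (3.605/0.59)².
n₁ = 1.667 × 37.33 = 62.2.
Round up: n₁ = 63, giving n₂ = ⌈1.5 × 63⌉ = ⌈94.5⌉ = 95.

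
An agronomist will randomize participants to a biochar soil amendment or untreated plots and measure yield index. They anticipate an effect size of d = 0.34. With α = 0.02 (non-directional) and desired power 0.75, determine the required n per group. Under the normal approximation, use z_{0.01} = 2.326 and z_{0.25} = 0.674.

For two independent groups with equal n: n = 2·((z_{α/2} + z_β) / d)².
z_{α/2} + z_β = 2.326 + 0.674 = 3.000.
n = 2 × (3.000 / 0.34)² = 2 × 8.824² = 2 × 77.85 = 155.7.
Round up to the next whole participant.

n = 156 per group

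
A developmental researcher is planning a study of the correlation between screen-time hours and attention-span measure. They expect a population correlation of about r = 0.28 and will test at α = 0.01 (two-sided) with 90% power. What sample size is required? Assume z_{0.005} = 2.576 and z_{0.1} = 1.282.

n = 183

Fisher's z: C = ½·ln((1+r)/(1−r)) = ½·ln(1.7778) = 0.2877.
n = ((z_{α/2} + z_β)/C)² + 3.
(2.576 + 1.282) / 0.2877 = 3.858 / 0.2877 = 13.410.
n = 13.410² + 3 = 179.82 + 3 = 182.8.
Round up.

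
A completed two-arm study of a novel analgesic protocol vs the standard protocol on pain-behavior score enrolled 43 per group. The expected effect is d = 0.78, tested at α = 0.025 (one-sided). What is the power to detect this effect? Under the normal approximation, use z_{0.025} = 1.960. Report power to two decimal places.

For two equal groups, power = Φ(d·√(n/2) − z_{α}).
d·√(n/2) = 0.78 × √(43/2) = 0.78 × 4.637 = 3.617.
z_β = 3.617 − 1.960 = 1.657.
Power = Φ(1.657) = 0.951.

power ≈ 0.95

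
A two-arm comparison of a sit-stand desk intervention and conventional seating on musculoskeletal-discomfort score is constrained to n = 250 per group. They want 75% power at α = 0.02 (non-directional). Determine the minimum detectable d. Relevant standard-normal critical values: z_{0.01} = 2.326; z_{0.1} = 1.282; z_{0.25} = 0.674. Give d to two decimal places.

d_min ≈ 0.27

For two independent groups of n = 250 each: d_min = (z_{α/2} + z_β)·√(2/n).
z-sum = 2.326 + 0.674 = 3.000.
d_min = 3.000 × √(2/250) = 3.000 × 0.0894 = 0.268.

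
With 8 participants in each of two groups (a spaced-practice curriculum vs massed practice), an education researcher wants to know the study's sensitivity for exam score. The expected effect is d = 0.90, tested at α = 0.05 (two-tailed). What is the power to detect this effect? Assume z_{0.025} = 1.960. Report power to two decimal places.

power ≈ 0.44

For two equal groups, power = Φ(d·√(n/2) − z_{α/2}).
d·√(n/2) = 0.90 × √(8/2) = 0.90 × 2.000 = 1.800.
z_β = 1.800 − 1.960 = -0.160.
Power = Φ(-0.160) = 0.436.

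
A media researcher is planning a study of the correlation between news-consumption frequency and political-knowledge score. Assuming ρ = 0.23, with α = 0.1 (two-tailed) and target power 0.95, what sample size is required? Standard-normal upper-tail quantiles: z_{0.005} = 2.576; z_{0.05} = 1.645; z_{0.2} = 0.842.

n = 201

Fisher's z: C = ½·ln((1+r)/(1−r)) = ½·ln(1.5974) = 0.2342.
n = ((z_{α/2} + z_β)/C)² + 3.
(1.645 + 1.645) / 0.2342 = 3.290 / 0.2342 = 14.048.
n = 14.048² + 3 = 197.34 + 3 = 200.3.
Round up.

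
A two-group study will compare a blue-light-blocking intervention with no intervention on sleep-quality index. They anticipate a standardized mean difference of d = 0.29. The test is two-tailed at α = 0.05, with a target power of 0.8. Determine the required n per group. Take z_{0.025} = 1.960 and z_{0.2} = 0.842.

For two independent groups with equal n: n = 2·((z_{α/2} + z_β) / d)².
z_{α/2} + z_β = 1.960 + 0.842 = 2.802.
n = 2 × (2.802 / 0.29)² = 2 × 9.662² = 2 × 93.36 = 186.7.
Round up to the next whole participant.

n = 187 per group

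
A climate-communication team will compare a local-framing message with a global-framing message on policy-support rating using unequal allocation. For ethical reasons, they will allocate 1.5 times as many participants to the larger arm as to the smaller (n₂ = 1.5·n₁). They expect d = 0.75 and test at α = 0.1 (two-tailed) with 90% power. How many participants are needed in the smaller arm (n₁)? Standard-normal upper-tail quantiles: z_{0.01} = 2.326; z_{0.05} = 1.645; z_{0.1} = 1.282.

With allocation ratio k = n₂/n₁ = 1.5, Var(x̄₁−x̄₂) = σ²(1/n₁ + 1/(k·n₁)) = σ²·(k+1)/(k·n₁).
So n₁ = (1 + 1/k)·((z_{α/2} + z_β)/d)² = 1.667 × (2.927/0.75)².
n₁ = 1.667 × 15.23 = 25.4.
Round up: n₁ = 26, giving n₂ = 1.5 × 26 = 39.

n₁ = 26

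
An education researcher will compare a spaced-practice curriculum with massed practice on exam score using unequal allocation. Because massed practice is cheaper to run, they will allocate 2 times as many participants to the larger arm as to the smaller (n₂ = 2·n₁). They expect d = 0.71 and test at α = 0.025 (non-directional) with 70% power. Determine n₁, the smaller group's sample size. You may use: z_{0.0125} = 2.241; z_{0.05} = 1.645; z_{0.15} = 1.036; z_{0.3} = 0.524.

n₁ = 23

With allocation ratio k = n₂/n₁ = 2, Var(x̄₁−x̄₂) = σ²(1/n₁ + 1/(k·n₁)) = σ²·(k+1)/(k·n₁).
So n₁ = (1 + 1/k)·((z_{α/2} + z_β)/d)² = 1.500 × (2.765/0.71)².
n₁ = 1.500 × 15.17 = 22.7.
Round up: n₁ = 23, giving n₂ = 2 × 23 = 46.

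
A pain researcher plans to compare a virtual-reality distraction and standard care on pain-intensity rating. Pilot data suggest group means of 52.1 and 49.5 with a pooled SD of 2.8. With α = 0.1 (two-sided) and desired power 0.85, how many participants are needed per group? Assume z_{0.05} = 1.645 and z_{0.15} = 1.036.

Cohen's d = |M₁ − M₂| / SD_pooled = |52.1 − 49.5| / 2.8 = 2.6 / 2.8 = 0.929.
For two independent groups with equal n: n = 2·((z_{α/2} + z_β) / d)².
z_{α/2} + z_β = 1.645 + 1.036 = 2.681.
n = 2 × (2.681 / 0.929)² = 2 × 2.886² = 2 × 8.33 = 16.7.
Round up to the next whole participant.

n = 17 per group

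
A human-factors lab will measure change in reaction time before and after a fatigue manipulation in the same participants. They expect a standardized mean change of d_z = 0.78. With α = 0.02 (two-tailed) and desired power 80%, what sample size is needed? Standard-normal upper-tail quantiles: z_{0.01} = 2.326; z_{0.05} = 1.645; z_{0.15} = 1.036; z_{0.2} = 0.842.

For a paired (one-sample on differences) test: n = ((z_{α/2} + z_β) / d)².
z_{α/2} + z_β = 2.326 + 0.842 = 3.168.
n = (3.168 / 0.78)² = 4.062² = 16.50.
Round up.

n = 17 pairs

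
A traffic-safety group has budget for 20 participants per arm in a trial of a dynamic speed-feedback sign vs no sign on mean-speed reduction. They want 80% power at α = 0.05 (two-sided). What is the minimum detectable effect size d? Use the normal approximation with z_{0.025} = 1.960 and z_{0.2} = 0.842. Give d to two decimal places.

For two independent groups of n = 20 each: d_min = (z_{α/2} + z_β)·√(2/n).
z-sum = 1.960 + 0.842 = 2.802.
d_min = 2.802 × √(2/20) = 2.802 × 0.3162 = 0.886.

d_min ≈ 0.89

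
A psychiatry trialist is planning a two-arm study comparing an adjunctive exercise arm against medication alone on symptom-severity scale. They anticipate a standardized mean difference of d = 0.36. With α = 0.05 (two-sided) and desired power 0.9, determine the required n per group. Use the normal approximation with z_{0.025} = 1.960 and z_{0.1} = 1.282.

n = 163 per group

For two independent groups with equal n: n = 2·((z_{α/2} + z_β) / d)².
z_{α/2} + z_β = 1.960 + 1.282 = 3.242.
n = 2 × (3.242 / 0.36)² = 2 × 9.006² = 2 × 81.10 = 162.2.
Round up to the next whole participant.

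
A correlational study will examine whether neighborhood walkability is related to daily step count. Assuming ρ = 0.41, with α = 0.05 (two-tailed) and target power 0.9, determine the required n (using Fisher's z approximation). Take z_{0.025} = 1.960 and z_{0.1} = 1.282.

n = 59

Fisher's z: C = ½·ln((1+r)/(1−r)) = ½·ln(2.3898) = 0.4356.
n = ((z_{α/2} + z_β)/C)² + 3.
(1.960 + 1.282) / 0.4356 = 3.242 / 0.4356 = 7.443.
n = 7.443² + 3 = 55.39 + 3 = 58.4.
Round up.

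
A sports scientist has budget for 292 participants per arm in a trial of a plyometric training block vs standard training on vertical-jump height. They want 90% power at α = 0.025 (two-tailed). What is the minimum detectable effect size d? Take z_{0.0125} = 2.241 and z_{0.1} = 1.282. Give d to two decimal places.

For two independent groups of n = 292 each: d_min = (z_{α/2} + z_β)·√(2/n).
z-sum = 2.241 + 1.282 = 3.523.
d_min = 3.523 × √(2/292) = 3.523 × 0.0828 = 0.292.

d_min ≈ 0.29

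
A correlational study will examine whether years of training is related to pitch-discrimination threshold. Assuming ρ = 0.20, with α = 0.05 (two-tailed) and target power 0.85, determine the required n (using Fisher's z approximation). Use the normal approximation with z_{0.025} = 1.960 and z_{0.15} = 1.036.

n = 222

Fisher's z: C = ½·ln((1+r)/(1−r)) = ½·ln(1.5000) = 0.2027.
n = ((z_{α/2} + z_β)/C)² + 3.
(1.960 + 1.036) / 0.2027 = 2.996 / 0.2027 = 14.780.
n = 14.780² + 3 = 218.46 + 3 = 221.5.
Round up.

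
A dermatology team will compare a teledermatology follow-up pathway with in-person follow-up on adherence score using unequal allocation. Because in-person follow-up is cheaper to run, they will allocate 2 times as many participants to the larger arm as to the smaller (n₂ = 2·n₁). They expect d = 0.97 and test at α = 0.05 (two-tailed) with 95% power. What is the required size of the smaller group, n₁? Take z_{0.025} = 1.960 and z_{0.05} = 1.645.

n₁ = 21

With allocation ratio k = n₂/n₁ = 2, Var(x̄₁−x̄₂) = σ²(1/n₁ + 1/(k·n₁)) = σ²·(k+1)/(k·n₁).
So n₁ = (1 + 1/k)·((z_{α/2} + z_β)/d)² = 1.500 × (3.605/0.97)².
n₁ = 1.500 × 13.81 = 20.7.
Round up: n₁ = 21, giving n₂ = 2 × 21 = 42.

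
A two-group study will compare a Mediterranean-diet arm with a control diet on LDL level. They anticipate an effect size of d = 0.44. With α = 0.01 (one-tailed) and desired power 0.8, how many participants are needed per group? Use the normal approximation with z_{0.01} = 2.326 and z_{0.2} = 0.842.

For two independent groups with equal n: n = 2·((z_{α} + z_β) / d)².
z_{α} + z_β = 2.326 + 0.842 = 3.168.
n = 2 × (3.168 / 0.44)² = 2 × 7.200² = 2 × 51.84 = 103.7.
Round up to the next whole participant.

n = 104 per group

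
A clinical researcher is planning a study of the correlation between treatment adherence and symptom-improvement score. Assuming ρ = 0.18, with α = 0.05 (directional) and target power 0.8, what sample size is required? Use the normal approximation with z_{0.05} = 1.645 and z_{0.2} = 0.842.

Fisher's z: C = ½·ln((1+r)/(1−r)) = ½·ln(1.4390) = 0.1820.
n = ((z_{α} + z_β)/C)² + 3.
(1.645 + 0.842) / 0.1820 = 2.487 / 0.1820 = 13.665.
n = 13.665² + 3 = 186.73 + 3 = 189.7.
Round up.

n = 190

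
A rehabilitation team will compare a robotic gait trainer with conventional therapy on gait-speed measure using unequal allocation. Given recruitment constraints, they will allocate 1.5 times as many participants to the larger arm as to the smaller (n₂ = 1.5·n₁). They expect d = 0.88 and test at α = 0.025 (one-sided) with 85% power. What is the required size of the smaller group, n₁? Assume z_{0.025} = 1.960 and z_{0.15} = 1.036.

With allocation ratio k = n₂/n₁ = 1.5, Var(x̄₁−x̄₂) = σ²(1/n₁ + 1/(k·n₁)) = σ²·(k+1)/(k·n₁).
So n₁ = (1 + 1/k)·((z_{α} + z_β)/d)² = 1.667 × (2.996/0.88)².
n₁ = 1.667 × 11.59 = 19.3.
Round up: n₁ = 20, giving n₂ = 1.5 × 20 = 30.

n₁ = 20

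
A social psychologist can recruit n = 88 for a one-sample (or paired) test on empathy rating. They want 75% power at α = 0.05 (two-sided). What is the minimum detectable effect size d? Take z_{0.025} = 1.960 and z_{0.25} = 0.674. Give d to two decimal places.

d_min ≈ 0.28

For a single sample (or paired design) of n = 88: d_min = (z_{α/2} + z_β)/√n.
z-sum = 1.960 + 0.674 = 2.634.
d_min = 2.634 / √88 = 2.634 / 9.381 = 0.281.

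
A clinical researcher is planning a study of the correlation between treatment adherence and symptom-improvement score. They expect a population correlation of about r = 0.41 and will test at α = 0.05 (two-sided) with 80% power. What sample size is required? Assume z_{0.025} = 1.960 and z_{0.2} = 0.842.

n = 45

Fisher's z: C = ½·ln((1+r)/(1−r)) = ½·ln(2.3898) = 0.4356.
n = ((z_{α/2} + z_β)/C)² + 3.
(1.960 + 0.842) / 0.4356 = 2.802 / 0.4356 = 6.433.
n = 6.433² + 3 = 41.38 + 3 = 44.4.
Round up.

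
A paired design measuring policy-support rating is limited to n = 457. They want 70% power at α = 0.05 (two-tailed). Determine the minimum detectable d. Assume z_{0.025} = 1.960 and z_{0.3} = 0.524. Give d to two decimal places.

d_min ≈ 0.12

For a single sample (or paired design) of n = 457: d_min = (z_{α/2} + z_β)/√n.
z-sum = 1.960 + 0.524 = 2.484.
d_min = 2.484 / √457 = 2.484 / 21.378 = 0.116.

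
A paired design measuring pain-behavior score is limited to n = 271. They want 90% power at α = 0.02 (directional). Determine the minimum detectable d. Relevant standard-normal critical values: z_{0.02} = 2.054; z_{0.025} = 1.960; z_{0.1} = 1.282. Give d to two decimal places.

For a single sample (or paired design) of n = 271: d_min = (z_{α} + z_β)/√n.
z-sum = 2.054 + 1.282 = 3.336.
d_min = 3.336 / √271 = 3.336 / 16.462 = 0.203.

d_min ≈ 0.20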